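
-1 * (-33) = 33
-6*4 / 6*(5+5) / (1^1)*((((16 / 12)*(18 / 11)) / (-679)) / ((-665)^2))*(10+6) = 3072 / 660595705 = 0.00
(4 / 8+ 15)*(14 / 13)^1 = 217 / 13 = 16.69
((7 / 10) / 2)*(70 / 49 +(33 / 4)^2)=7783 / 320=24.32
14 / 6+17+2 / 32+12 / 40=19.70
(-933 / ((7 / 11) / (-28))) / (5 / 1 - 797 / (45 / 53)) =-461835 / 10504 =-43.97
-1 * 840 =-840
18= 18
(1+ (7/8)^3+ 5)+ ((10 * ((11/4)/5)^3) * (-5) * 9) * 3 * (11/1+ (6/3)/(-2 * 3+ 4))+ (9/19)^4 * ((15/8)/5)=-149420758937/66724352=-2239.37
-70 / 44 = -35 / 22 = -1.59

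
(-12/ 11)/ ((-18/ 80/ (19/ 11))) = 3040/ 363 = 8.37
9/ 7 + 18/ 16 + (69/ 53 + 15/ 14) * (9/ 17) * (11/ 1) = 818991/ 50456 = 16.23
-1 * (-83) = 83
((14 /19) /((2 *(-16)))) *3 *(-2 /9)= 7 /456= 0.02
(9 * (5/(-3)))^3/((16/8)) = -1687.50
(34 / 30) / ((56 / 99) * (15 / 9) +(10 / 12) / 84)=94248 / 79225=1.19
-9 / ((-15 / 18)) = 54 / 5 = 10.80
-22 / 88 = -1 / 4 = -0.25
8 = 8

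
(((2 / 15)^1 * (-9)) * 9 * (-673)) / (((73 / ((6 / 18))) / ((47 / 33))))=189786 / 4015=47.27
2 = 2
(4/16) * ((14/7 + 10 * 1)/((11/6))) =18/11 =1.64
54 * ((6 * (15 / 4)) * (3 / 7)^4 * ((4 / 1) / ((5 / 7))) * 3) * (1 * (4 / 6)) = 157464 / 343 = 459.08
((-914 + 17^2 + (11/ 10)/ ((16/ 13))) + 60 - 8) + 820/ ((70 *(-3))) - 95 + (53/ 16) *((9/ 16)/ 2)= -36023467/ 53760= -670.08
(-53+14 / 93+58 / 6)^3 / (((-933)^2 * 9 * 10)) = -32385538048 / 31508276425785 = -0.00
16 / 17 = 0.94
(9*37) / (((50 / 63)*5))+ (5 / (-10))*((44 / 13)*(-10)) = 327727 / 3250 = 100.84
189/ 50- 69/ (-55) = 2769/ 550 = 5.03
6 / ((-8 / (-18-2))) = 15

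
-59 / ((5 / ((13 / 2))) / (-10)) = 767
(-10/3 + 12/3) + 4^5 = 3074/3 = 1024.67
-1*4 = -4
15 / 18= 5 / 6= 0.83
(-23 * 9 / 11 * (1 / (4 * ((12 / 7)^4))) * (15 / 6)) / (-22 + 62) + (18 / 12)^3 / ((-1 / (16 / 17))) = -88527655 / 27574272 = -3.21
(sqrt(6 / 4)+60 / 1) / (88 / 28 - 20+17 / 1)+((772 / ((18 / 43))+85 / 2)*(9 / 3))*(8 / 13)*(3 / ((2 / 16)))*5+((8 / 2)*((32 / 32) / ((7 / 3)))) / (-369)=7*sqrt(6) / 2+4683168368 / 11193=418410.11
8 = 8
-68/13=-5.23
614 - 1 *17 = 597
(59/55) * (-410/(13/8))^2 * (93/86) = 5903134080/79937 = 73847.33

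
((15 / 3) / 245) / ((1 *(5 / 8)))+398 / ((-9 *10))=-9679 / 2205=-4.39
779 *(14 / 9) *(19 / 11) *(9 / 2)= 103607 / 11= 9418.82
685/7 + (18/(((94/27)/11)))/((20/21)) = 1036831/6580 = 157.57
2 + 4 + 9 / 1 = 15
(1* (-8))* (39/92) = -78/23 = -3.39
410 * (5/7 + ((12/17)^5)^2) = 4310490331243330/14111957303143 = 305.45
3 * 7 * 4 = 84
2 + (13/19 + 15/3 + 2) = 184/19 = 9.68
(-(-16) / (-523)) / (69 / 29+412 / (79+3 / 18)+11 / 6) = -1322400 / 407052469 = -0.00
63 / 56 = 1.12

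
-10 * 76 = -760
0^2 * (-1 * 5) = 0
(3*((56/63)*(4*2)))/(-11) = -64/33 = -1.94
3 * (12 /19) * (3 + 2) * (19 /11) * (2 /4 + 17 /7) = 3690 /77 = 47.92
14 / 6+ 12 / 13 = 127 / 39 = 3.26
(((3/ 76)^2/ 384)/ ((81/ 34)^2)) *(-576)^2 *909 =215.62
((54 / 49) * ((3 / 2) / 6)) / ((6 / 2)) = 9 / 98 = 0.09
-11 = -11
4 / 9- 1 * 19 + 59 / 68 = -10825 / 612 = -17.69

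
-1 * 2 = -2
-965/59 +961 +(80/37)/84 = 43306498/45843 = 944.67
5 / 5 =1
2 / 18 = 1 / 9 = 0.11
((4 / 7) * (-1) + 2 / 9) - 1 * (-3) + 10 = 797 / 63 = 12.65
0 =0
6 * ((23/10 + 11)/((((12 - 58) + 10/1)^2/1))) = 133/2160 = 0.06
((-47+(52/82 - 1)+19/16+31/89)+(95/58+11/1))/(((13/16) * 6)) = -4322981/634926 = -6.81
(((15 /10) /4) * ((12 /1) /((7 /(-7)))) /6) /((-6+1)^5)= 3 /12500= 0.00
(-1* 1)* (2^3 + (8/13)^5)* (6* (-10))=485.30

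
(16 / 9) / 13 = 16 / 117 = 0.14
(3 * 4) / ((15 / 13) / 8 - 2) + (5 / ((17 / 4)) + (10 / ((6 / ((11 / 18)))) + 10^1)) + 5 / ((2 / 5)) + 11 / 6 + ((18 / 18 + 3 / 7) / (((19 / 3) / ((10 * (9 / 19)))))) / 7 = 63353301185 / 3134030886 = 20.21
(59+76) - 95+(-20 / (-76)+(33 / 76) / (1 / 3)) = 3159 / 76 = 41.57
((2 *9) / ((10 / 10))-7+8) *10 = 190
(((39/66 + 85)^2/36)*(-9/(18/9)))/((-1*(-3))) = -3545689/11616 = -305.24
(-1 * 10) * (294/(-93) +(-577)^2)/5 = -20641402/31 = -665851.68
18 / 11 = 1.64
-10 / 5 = -2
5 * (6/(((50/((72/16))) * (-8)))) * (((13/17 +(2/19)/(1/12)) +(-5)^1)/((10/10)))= 324/323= 1.00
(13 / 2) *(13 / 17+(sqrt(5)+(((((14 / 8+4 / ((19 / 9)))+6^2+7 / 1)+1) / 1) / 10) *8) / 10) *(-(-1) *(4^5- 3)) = 13273 *sqrt(5) / 20+980967611 / 32300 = 31854.48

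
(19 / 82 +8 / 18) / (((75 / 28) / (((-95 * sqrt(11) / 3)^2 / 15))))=27741406 / 149445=185.63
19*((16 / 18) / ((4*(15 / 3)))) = 38 / 45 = 0.84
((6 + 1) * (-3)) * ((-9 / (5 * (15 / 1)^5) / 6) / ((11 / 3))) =7 / 3093750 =0.00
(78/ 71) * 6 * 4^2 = 7488/ 71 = 105.46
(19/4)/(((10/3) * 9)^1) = 19/120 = 0.16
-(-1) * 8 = 8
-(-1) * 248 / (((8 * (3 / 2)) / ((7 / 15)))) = 434 / 45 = 9.64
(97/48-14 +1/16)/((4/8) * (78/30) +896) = -715/53838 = -0.01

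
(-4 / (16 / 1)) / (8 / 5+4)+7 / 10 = 0.66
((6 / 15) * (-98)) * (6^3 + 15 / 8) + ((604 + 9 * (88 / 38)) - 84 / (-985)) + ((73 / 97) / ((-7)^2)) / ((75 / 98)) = -431097028939 / 54460650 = -7915.75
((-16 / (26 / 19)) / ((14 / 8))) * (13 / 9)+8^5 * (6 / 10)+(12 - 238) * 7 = 5691782 / 315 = 18069.15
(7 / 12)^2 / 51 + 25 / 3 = 8.34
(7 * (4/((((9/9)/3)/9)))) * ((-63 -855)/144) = -4819.50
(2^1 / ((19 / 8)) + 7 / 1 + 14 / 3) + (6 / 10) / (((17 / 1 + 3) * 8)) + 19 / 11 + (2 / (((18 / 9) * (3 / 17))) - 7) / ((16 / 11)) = 2227627 / 167200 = 13.32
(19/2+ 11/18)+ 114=1117/9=124.11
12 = 12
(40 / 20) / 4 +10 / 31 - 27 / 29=-195 / 1798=-0.11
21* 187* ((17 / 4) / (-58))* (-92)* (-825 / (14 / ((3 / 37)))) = -542893725 / 4292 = -126489.68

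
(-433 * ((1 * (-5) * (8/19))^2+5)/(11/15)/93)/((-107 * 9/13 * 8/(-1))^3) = -5398633175/18762432746162688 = -0.00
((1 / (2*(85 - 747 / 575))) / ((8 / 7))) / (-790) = -805 / 121667584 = -0.00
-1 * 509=-509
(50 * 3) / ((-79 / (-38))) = 5700 / 79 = 72.15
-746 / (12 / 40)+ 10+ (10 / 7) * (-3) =-52100 / 21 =-2480.95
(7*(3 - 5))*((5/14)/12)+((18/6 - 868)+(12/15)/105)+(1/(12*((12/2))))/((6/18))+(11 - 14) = -3647143/4200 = -868.37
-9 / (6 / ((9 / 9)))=-3 / 2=-1.50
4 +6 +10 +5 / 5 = 21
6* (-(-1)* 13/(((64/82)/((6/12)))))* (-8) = -1599/4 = -399.75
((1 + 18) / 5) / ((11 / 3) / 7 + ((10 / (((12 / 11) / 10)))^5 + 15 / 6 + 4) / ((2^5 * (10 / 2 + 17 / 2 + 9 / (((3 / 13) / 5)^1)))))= 22698144 / 5794395609965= 0.00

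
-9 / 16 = -0.56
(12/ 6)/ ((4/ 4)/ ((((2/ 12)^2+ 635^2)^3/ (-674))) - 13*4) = -3058791986959802178301/ 79528591660954872358898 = -0.04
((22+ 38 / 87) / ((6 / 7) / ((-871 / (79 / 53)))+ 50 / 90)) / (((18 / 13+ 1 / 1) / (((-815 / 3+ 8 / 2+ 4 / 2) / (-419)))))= 6535420734752 / 606998453959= 10.77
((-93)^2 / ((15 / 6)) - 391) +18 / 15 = 15349 / 5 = 3069.80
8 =8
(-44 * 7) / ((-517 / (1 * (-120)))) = -3360 / 47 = -71.49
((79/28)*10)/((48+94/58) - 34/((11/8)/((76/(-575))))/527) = 2246039125/3950620646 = 0.57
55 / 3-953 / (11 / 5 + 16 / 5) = -4270 / 27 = -158.15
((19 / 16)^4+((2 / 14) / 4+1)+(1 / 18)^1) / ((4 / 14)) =12715823 / 1179648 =10.78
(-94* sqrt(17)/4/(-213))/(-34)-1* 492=-492-47* sqrt(17)/14484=-492.01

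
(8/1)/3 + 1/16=131/48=2.73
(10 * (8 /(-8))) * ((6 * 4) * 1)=-240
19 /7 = 2.71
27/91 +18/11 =1935/1001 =1.93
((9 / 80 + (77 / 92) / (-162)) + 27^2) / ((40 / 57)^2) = 39228482677 / 26496000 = 1480.54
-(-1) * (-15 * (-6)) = 90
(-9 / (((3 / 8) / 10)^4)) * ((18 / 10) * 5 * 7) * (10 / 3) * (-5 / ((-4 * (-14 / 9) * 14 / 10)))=3840000000 / 7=548571428.57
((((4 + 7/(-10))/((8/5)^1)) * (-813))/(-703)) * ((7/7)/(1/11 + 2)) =295119/258704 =1.14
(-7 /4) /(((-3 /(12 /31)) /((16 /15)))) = 112 /465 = 0.24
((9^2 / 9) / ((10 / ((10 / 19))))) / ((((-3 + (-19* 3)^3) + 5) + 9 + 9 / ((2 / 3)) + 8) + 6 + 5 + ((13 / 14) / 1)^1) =-63 / 24624760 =-0.00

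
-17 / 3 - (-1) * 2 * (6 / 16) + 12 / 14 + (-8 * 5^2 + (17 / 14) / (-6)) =-8579 / 42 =-204.26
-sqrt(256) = -16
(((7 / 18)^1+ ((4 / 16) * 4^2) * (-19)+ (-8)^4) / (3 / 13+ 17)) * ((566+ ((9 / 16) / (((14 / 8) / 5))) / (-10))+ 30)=31390705957 / 225792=139024.88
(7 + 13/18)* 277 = 38503/18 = 2139.06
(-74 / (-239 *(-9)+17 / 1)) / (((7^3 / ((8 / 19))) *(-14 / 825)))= 30525 / 12362749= 0.00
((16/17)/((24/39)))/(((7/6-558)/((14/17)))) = -168/74273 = -0.00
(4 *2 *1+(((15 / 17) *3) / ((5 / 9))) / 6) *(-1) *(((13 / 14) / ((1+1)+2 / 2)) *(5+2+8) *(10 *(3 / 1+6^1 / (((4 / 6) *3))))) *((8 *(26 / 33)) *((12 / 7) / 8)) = -3308.81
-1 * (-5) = 5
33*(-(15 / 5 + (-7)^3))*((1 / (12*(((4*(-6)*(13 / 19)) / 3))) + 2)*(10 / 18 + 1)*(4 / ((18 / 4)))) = 32423930 / 1053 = 30791.96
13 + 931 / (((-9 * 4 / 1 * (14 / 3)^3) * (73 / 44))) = 52517 / 4088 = 12.85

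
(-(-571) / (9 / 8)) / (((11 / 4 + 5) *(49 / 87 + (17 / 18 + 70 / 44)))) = 182149 / 8618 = 21.14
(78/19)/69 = 26/437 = 0.06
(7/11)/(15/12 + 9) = 28/451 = 0.06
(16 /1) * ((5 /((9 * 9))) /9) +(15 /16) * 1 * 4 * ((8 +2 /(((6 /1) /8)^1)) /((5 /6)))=35072 /729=48.11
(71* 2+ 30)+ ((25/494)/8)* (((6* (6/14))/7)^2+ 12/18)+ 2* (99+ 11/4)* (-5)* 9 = -127891699469/14233128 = -8985.49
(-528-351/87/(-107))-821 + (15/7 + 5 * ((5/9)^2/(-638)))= -52131193855/38706822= -1346.82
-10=-10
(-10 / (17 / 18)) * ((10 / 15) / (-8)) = 15 / 17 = 0.88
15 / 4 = 3.75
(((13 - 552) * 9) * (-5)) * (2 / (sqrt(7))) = 6930 * sqrt(7) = 18335.06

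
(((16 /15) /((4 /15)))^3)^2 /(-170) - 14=-38.09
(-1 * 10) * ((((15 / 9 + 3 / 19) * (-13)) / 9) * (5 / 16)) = 4225 / 513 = 8.24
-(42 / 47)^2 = -1764 / 2209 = -0.80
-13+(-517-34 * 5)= -700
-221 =-221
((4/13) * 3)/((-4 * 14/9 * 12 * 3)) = -3/728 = -0.00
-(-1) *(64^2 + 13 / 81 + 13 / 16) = 5309677 / 1296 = 4096.97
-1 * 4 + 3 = -1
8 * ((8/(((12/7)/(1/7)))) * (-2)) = -32/3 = -10.67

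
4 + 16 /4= 8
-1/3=-0.33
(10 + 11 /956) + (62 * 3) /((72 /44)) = 354709 /2868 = 123.68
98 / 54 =49 / 27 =1.81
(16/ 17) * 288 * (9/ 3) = 13824/ 17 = 813.18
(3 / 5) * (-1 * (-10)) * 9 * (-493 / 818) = -13311 / 409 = -32.55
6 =6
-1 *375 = -375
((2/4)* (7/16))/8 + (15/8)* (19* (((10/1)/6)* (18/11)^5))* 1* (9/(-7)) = -895.64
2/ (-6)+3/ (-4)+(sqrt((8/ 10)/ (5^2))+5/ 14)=-61/ 84+2 * sqrt(5)/ 25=-0.55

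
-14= -14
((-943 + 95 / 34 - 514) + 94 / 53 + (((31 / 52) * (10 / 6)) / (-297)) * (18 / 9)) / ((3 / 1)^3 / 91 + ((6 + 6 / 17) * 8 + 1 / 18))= -212212900508 / 7477190127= -28.38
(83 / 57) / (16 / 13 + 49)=1079 / 37221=0.03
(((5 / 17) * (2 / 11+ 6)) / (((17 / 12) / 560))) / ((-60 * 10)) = -224 / 187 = -1.20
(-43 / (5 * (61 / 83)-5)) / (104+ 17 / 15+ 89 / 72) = 128484 / 421223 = 0.31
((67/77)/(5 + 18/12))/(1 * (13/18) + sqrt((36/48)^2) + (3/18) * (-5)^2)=4824/203203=0.02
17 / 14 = 1.21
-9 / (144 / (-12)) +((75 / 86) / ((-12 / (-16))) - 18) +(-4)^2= -0.09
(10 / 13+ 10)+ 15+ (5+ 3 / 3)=413 / 13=31.77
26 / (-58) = -13 / 29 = -0.45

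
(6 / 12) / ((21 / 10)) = 5 / 21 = 0.24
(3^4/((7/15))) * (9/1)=10935/7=1562.14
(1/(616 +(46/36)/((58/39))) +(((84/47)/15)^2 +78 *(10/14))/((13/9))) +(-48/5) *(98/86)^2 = 52095580453455366/1994707933734425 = 26.12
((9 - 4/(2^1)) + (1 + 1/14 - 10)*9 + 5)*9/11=-783/14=-55.93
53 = 53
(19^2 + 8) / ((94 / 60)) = 11070 / 47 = 235.53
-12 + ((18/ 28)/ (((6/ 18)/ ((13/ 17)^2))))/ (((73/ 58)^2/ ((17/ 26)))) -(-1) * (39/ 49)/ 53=-11.52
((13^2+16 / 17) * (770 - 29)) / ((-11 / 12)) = -25688988 / 187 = -137374.27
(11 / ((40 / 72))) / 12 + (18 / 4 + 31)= 743 / 20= 37.15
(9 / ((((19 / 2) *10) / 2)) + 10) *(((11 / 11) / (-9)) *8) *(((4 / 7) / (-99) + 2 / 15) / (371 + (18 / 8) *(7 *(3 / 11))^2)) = -150605312 / 49430025225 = -0.00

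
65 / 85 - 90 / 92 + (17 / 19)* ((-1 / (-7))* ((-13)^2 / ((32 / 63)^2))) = 635310905 / 7607296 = 83.51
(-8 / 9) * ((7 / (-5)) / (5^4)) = 56 / 28125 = 0.00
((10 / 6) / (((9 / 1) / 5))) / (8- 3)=5 / 27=0.19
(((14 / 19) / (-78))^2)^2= 2401 / 301489944561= 0.00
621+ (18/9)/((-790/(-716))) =246011/395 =622.81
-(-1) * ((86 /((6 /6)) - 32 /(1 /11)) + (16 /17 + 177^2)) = 528087 /17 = 31063.94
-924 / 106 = -462 / 53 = -8.72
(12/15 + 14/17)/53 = 138/4505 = 0.03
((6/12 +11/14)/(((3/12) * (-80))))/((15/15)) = -9/140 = -0.06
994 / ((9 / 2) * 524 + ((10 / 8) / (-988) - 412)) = 3928288 / 7690587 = 0.51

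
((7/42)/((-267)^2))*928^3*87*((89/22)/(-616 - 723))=-5794045952/11797929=-491.11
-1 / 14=-0.07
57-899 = -842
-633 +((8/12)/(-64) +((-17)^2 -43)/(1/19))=387935/96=4040.99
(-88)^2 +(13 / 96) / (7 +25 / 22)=66536591 / 8592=7744.02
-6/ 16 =-3/ 8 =-0.38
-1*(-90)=90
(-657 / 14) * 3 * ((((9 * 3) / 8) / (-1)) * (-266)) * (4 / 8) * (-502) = 253791873 / 8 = 31723984.12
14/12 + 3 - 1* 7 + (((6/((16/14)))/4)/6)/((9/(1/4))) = -2.83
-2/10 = -1/5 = -0.20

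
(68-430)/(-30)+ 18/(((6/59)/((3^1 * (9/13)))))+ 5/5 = 74233/195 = 380.68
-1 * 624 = -624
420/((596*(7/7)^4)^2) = 105/88804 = 0.00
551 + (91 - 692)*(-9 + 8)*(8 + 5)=8364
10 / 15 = 2 / 3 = 0.67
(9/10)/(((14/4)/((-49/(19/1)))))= -63/95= -0.66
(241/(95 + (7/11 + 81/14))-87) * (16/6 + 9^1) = -46260865/46857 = -987.28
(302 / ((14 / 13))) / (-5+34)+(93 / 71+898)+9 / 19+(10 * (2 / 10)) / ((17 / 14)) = 4241536603 / 4655399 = 911.10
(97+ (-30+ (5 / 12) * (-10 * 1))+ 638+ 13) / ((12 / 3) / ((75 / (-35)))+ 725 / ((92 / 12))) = 492545 / 63962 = 7.70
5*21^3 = 46305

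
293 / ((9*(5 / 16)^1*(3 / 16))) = 75008 / 135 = 555.61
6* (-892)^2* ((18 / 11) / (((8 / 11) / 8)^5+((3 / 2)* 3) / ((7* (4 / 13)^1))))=70455066941952 / 18843023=3739053.28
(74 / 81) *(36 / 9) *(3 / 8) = 37 / 27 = 1.37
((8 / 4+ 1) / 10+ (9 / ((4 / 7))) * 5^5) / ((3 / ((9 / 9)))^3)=328127 / 180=1822.93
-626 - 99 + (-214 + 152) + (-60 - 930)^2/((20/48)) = 2351453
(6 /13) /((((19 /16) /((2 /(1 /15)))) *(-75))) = -192 /1235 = -0.16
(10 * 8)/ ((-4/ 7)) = -140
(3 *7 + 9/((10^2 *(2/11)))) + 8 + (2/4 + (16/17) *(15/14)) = 737881/23800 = 31.00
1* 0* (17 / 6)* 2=0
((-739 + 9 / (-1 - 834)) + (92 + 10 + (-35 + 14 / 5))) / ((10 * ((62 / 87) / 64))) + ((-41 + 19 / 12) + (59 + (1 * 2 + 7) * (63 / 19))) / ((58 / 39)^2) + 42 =-196735731426633 / 33089313200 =-5945.60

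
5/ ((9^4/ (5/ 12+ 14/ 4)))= 0.00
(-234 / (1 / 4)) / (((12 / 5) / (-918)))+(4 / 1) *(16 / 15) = 5370364 / 15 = 358024.27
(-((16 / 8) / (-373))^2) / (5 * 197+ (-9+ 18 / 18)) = -4 / 135929033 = -0.00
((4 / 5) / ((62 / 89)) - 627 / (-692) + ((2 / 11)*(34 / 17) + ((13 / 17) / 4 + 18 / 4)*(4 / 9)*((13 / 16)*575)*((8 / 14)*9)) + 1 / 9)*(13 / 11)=5923.31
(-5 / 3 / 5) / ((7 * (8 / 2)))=-1 / 84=-0.01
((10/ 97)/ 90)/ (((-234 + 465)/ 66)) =2/ 6111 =0.00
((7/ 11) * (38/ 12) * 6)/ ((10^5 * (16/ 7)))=931/ 17600000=0.00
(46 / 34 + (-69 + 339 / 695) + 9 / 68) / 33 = -3167693 / 1559580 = -2.03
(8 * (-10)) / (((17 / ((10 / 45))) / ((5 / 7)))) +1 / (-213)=-57157 / 76041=-0.75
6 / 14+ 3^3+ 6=234 / 7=33.43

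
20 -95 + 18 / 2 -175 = -241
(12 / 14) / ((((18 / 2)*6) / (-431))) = -431 / 63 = -6.84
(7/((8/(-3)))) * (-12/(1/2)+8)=42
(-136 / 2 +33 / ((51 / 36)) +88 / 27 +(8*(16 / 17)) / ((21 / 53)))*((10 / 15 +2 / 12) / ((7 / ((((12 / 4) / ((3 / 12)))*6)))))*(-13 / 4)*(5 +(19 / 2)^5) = 725432455345 / 14994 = 48381516.30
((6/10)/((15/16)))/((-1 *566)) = -8/7075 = -0.00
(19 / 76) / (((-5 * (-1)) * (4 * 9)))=1 / 720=0.00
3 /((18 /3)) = 1 /2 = 0.50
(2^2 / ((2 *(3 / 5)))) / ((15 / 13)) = 26 / 9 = 2.89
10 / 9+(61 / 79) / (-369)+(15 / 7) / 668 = 1.11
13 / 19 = 0.68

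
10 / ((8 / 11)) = 55 / 4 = 13.75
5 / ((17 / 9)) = 2.65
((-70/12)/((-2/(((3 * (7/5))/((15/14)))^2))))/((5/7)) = 117649/1875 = 62.75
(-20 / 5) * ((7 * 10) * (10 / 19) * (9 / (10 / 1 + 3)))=-25200 / 247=-102.02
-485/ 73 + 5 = -120/ 73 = -1.64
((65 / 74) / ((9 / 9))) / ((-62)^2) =65 / 284456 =0.00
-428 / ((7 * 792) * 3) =-107 / 4158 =-0.03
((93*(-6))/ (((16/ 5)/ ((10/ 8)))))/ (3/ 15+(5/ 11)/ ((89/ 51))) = -34142625/ 72128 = -473.36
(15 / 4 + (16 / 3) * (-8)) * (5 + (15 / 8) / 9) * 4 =-58375 / 72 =-810.76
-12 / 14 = -6 / 7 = -0.86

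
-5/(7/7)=-5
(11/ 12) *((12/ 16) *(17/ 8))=187/ 128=1.46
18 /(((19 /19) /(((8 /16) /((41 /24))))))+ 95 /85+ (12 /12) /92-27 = -1321159 /64124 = -20.60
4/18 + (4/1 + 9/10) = 461/90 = 5.12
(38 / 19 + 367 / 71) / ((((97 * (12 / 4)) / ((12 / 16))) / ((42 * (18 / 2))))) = 96201 / 13774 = 6.98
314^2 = 98596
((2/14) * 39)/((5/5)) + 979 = 6892/7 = 984.57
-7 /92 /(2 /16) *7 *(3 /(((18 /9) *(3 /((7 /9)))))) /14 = -49 /414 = -0.12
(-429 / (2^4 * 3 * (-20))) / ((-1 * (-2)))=143 / 640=0.22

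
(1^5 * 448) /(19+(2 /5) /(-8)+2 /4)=8960 /389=23.03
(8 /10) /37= 4 /185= 0.02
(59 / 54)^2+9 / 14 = 37489 / 20412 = 1.84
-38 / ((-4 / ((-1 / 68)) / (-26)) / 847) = 209209 / 68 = 3076.60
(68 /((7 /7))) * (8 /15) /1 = 544 /15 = 36.27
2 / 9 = 0.22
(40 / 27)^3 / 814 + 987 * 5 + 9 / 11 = 39540777674 / 8010981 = 4935.82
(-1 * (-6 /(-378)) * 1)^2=1 /3969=0.00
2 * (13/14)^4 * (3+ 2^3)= 314171/19208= 16.36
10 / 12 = 5 / 6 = 0.83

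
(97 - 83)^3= 2744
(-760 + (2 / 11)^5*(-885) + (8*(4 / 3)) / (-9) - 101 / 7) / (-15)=23613979621 / 456579585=51.72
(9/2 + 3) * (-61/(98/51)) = -46665/196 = -238.09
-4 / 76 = -1 / 19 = -0.05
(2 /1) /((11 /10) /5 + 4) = 100 /211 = 0.47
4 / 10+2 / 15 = 8 / 15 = 0.53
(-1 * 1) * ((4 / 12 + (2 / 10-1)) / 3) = 7 / 45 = 0.16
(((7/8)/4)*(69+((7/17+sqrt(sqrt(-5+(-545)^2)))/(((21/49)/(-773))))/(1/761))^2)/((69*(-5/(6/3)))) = -7*(28820878+70002107*sqrt(2)*74255^(1/4))^2/14357520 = -1348399525639.52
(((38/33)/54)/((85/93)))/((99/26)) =15314/2499255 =0.01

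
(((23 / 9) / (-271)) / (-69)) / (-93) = -1 / 680481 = -0.00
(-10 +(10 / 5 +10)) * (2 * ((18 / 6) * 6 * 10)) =720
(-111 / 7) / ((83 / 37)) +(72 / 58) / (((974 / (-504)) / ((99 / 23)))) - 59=-12990698362 / 188725649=-68.83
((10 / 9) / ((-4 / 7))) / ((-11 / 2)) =35 / 99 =0.35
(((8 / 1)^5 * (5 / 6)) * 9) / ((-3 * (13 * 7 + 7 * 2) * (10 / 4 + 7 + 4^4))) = -32768 / 11151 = -2.94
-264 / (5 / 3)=-792 / 5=-158.40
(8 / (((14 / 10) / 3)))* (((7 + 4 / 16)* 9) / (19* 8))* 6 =11745 / 266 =44.15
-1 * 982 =-982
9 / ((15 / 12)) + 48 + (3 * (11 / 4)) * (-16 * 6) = -3684 / 5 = -736.80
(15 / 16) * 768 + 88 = 808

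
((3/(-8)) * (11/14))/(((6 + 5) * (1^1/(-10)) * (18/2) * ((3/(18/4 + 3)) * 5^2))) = 0.00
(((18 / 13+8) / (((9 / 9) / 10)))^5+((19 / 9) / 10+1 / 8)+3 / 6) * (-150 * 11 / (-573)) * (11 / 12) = 588649838012574311765 / 30636128016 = 19214237442.31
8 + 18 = 26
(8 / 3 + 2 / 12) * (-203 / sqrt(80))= -3451 * sqrt(5) / 120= -64.31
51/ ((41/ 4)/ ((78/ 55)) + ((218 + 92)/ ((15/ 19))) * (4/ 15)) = 238680/ 523873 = 0.46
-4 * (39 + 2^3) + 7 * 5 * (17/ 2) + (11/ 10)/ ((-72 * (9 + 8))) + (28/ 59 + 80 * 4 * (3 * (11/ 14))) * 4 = 15815146457/ 5055120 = 3128.54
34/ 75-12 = -866/ 75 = -11.55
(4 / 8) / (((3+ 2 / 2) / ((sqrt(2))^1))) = sqrt(2) / 8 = 0.18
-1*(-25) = 25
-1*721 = -721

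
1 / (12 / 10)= 5 / 6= 0.83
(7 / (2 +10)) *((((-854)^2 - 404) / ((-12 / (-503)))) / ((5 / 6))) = 320812394 / 15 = 21387492.93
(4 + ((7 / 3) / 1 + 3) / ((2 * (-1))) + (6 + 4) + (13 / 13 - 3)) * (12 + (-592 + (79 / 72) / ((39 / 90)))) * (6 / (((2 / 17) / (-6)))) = 21440230 / 13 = 1649248.46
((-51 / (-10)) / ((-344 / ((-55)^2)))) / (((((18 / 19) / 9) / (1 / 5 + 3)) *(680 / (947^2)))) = -6185291673 / 3440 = -1798049.90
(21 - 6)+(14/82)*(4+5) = 678/41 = 16.54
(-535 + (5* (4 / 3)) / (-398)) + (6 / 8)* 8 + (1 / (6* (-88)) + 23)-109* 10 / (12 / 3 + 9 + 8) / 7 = -2643427319 / 5148528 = -513.43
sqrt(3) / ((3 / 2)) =2 * sqrt(3) / 3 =1.15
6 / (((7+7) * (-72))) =-1 / 168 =-0.01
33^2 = 1089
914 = 914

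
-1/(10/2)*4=-0.80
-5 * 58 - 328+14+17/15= -9043/15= -602.87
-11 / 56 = -0.20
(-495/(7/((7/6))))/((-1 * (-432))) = -55/288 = -0.19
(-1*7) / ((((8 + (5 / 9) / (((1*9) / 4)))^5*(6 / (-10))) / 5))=203395756725 / 133009393261568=0.00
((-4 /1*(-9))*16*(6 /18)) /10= 96 /5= 19.20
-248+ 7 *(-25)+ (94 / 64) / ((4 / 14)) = -417.86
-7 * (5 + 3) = -56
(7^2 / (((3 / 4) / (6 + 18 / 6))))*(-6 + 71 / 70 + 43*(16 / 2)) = 996702 / 5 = 199340.40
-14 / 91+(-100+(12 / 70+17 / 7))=-6341 / 65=-97.55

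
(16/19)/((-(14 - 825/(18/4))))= 12/2413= 0.00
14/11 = 1.27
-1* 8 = -8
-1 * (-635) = 635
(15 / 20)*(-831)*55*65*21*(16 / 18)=-41591550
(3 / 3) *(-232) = -232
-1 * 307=-307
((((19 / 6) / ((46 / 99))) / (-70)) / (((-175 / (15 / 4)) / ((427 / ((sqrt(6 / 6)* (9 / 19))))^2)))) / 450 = 280745729 / 74520000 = 3.77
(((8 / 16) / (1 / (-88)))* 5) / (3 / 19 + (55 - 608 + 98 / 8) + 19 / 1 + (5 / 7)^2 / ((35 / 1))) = 5734960 / 13596483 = 0.42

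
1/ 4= 0.25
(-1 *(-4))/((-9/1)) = -4/9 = -0.44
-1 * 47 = -47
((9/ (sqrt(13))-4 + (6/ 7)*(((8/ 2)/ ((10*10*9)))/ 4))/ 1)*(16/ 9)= -2.67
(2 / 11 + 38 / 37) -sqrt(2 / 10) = 492 / 407 -sqrt(5) / 5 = 0.76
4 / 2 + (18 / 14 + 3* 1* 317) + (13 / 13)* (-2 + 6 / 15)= 33344 / 35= 952.69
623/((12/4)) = 623/3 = 207.67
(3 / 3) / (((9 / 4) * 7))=4 / 63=0.06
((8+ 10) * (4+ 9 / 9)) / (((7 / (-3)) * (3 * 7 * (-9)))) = 10 / 49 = 0.20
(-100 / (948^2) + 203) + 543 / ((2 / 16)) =1021601747 / 224676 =4547.00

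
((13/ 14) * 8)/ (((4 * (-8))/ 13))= -169/ 56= -3.02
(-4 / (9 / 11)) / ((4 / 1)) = -1.22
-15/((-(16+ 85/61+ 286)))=305/6169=0.05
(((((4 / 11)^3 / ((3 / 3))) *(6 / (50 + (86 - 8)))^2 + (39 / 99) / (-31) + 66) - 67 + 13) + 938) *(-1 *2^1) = -7525906565 / 3961056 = -1899.97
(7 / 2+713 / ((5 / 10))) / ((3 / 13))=12389 / 2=6194.50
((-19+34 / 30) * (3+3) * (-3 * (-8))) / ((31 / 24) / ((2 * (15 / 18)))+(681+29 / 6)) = -308736 / 82393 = -3.75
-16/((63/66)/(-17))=5984/21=284.95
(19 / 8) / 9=19 / 72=0.26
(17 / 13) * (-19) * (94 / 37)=-30362 / 481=-63.12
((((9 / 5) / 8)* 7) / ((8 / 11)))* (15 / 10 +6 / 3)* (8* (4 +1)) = 4851 / 16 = 303.19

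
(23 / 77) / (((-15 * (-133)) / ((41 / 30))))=943 / 4608450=0.00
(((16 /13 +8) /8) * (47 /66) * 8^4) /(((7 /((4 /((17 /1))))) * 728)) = 240640 /1548547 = 0.16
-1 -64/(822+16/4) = -445/413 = -1.08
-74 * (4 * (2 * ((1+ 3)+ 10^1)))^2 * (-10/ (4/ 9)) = 20885760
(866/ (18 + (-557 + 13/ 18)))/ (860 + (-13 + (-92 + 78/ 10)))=-0.00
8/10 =4/5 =0.80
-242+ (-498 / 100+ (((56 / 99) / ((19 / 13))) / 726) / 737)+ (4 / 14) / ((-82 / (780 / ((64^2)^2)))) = -3740300572754092454161 / 15144143579460403200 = -246.98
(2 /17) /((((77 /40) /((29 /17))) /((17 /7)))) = 2320 /9163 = 0.25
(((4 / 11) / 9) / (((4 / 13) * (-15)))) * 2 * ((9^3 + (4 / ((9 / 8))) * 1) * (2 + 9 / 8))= -428545 / 10692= -40.08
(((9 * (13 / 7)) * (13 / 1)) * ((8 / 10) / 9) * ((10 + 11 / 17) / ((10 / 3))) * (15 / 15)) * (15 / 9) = 61178 / 595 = 102.82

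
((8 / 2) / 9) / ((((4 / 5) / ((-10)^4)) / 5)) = 250000 / 9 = 27777.78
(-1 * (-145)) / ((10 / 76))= 1102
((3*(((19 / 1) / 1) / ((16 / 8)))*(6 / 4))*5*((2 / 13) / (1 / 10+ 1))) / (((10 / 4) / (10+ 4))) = 23940 / 143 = 167.41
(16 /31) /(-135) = -16 /4185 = -0.00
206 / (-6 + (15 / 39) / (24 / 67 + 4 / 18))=-187460 / 4857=-38.60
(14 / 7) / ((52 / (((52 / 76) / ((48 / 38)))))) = 1 / 48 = 0.02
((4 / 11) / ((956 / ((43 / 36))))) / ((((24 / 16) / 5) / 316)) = 33970 / 70983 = 0.48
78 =78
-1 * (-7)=7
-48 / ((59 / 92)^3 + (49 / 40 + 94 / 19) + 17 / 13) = -46160624640 / 7447065473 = -6.20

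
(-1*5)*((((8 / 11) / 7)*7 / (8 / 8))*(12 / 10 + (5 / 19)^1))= -1112 / 209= -5.32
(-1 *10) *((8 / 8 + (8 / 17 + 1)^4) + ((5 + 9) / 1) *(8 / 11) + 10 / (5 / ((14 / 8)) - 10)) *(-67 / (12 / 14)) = 31150357637 / 2756193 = 11301.95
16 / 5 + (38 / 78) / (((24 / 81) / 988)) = 16277 / 10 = 1627.70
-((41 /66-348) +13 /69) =347.19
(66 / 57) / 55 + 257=24417 / 95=257.02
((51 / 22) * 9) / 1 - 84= -1389 / 22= -63.14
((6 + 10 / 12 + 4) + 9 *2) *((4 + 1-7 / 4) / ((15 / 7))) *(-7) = -110201 / 360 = -306.11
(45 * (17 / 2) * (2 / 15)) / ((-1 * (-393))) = 17 / 131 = 0.13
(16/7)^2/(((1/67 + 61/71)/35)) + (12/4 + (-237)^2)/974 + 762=7291928300/7087311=1028.87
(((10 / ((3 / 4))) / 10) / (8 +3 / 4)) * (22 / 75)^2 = 7744 / 590625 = 0.01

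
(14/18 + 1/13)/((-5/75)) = -500/39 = -12.82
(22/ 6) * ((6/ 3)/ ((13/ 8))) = 176/ 39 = 4.51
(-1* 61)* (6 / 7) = -366 / 7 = -52.29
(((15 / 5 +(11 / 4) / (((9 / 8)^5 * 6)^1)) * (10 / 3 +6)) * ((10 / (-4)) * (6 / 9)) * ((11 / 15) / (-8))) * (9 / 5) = 44390269 / 5314410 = 8.35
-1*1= -1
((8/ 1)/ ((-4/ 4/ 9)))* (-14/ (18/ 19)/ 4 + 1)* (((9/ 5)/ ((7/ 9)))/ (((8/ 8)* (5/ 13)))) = 204282/ 175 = 1167.33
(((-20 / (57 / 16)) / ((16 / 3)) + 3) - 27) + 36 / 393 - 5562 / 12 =-2431559 / 4978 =-488.46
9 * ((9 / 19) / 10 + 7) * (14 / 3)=28119 / 95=295.99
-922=-922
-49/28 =-7/4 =-1.75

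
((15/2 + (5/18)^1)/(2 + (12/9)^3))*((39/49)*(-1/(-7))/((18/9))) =585/5782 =0.10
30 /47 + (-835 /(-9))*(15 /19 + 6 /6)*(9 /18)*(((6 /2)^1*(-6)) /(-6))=668875 /2679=249.67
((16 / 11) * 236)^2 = 14258176 / 121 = 117836.17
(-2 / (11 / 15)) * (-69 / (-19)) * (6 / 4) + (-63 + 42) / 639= -662828 / 44517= -14.89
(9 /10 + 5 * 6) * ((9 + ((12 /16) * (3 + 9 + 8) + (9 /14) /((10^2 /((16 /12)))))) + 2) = 2812827 /3500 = 803.66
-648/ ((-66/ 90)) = 9720/ 11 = 883.64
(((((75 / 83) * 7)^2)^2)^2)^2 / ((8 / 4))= 33308022894011468820297159254550933837890625 / 10145640597907727504956712799362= 3282988646461.65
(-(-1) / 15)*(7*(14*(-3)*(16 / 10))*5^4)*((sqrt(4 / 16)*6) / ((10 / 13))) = -76440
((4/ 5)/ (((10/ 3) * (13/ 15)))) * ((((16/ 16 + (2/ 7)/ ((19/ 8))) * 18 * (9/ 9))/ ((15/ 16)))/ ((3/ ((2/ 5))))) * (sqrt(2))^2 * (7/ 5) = 343296/ 154375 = 2.22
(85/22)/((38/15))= 1275/836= 1.53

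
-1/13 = -0.08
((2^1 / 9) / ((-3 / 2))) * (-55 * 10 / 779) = 2200 / 21033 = 0.10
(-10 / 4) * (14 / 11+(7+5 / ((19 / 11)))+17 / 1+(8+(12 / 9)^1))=-117565 / 1254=-93.75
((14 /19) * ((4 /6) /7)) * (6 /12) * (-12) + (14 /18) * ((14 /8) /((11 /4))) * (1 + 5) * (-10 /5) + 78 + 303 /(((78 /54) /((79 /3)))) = 45609431 /8151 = 5595.56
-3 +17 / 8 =-7 / 8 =-0.88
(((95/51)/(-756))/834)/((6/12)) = -95/16077852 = -0.00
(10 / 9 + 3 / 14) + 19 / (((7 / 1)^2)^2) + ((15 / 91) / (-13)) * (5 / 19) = 184564403 / 138772998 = 1.33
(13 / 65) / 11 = 1 / 55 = 0.02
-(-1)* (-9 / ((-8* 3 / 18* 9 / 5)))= 15 / 4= 3.75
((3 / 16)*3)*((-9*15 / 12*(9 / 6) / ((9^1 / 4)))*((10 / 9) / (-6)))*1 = 25 / 32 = 0.78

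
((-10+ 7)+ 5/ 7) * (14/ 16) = -2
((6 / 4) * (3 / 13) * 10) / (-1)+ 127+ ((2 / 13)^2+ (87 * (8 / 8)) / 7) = 160877 / 1183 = 135.99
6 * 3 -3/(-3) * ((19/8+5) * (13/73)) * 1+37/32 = 47817/2336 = 20.47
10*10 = 100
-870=-870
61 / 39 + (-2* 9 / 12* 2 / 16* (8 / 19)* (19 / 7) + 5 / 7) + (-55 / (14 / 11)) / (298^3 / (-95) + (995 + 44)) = 2.06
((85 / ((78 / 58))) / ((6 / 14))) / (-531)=-17255 / 62127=-0.28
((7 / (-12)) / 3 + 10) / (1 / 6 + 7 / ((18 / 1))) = 353 / 20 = 17.65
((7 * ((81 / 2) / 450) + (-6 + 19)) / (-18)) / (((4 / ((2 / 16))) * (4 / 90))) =-1363 / 2560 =-0.53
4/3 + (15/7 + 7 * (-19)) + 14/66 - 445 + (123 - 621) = -82568/77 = -1072.31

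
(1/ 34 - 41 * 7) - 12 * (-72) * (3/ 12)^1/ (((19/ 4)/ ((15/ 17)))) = -159463/ 646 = -246.85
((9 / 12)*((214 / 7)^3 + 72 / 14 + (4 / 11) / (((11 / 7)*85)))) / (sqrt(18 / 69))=12601836298*sqrt(138) / 3527755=41963.81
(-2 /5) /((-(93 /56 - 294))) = -112 /81855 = -0.00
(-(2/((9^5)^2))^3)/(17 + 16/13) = -104/10046704511226240232887780668637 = -0.00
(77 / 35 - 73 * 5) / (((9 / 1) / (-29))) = 52606 / 45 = 1169.02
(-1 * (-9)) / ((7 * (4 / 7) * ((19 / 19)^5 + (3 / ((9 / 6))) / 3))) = 27 / 20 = 1.35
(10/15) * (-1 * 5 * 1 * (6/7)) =-20/7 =-2.86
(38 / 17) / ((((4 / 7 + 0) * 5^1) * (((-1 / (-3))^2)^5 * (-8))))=-7853517 / 1360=-5774.64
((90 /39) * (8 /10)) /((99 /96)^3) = 262144 /155727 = 1.68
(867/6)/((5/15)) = 867/2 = 433.50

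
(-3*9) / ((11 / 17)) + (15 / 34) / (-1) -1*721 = -285425 / 374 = -763.17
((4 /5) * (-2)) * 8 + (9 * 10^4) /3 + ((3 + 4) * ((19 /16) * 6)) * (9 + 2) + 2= 1221513 /40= 30537.82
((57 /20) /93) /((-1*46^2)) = -19 /1311920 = -0.00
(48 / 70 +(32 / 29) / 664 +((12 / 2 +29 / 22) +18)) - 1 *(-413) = 813648511 / 1853390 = 439.01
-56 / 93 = -0.60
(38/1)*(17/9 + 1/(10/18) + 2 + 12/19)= 10808/45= 240.18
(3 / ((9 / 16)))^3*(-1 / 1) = -4096 / 27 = -151.70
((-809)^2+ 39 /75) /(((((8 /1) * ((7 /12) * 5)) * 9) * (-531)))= -1168717 /199125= -5.87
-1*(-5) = 5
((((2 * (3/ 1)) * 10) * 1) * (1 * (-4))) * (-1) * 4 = 960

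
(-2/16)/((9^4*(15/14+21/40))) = -35/2932767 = -0.00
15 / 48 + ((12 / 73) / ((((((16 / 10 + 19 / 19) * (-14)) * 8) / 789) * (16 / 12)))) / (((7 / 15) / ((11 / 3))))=-860135 / 372008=-2.31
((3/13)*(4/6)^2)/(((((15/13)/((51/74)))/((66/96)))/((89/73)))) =16643/324120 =0.05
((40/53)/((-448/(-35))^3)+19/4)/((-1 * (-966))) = 1178567/239665152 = 0.00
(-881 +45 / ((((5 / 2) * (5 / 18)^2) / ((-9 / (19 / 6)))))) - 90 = -776153 / 475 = -1634.01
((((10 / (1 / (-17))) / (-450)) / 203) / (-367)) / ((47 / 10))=-34 / 31513923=-0.00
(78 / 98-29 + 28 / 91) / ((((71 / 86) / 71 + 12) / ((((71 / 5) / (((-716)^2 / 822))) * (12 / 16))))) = -6689248173 / 168669206888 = -0.04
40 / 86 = 20 / 43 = 0.47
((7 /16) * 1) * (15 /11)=0.60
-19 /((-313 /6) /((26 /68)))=741 /5321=0.14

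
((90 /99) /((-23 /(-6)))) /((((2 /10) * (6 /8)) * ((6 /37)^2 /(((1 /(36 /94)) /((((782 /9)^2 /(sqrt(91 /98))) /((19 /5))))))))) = 6112585 * sqrt(182) /1083009004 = 0.08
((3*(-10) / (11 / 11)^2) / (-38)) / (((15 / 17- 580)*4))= -51 / 149644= -0.00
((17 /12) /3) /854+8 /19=246275 /584136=0.42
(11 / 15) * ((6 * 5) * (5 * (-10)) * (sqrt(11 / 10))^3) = -121 * sqrt(110) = -1269.06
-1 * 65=-65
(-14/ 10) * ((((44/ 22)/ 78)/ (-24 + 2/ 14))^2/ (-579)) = 343/ 122803494255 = 0.00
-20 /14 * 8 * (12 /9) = -320 /21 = -15.24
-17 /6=-2.83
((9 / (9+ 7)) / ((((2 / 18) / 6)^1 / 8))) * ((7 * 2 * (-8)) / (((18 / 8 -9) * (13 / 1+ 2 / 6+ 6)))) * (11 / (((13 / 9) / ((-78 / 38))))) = -1796256 / 551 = -3259.99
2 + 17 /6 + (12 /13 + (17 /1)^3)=383663 /78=4918.76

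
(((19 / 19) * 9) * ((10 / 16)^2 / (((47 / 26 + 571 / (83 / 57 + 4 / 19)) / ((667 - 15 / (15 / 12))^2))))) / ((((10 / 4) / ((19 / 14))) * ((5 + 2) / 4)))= 1358.50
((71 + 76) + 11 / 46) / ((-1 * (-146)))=6773 / 6716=1.01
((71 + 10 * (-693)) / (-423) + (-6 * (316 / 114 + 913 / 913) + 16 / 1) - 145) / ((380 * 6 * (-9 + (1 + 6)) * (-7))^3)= -544171 / 130693088348928000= -0.00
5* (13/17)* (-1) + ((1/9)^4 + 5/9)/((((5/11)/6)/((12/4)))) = 1126679/61965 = 18.18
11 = 11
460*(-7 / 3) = -3220 / 3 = -1073.33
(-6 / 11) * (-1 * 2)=12 / 11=1.09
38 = 38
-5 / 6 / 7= -5 / 42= -0.12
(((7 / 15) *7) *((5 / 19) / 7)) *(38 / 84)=1 / 18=0.06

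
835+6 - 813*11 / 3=-2140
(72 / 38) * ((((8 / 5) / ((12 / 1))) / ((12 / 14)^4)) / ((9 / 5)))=2401 / 9234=0.26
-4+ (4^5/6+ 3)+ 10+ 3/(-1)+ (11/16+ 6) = 8801/48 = 183.35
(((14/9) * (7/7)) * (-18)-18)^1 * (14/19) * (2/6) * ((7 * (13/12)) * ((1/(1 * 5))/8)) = -14651/6840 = -2.14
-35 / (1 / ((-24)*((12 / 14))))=720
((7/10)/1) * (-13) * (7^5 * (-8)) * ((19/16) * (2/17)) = 29059303/170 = 170937.08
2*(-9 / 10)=-9 / 5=-1.80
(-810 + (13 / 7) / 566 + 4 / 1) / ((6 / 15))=-15966795 / 7924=-2014.99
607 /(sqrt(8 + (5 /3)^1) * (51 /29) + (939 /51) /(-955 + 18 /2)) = 88607622598 /224229996607 + 2668810440956 * sqrt(87) /224229996607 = 111.41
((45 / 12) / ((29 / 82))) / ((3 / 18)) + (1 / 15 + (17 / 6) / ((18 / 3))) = 334913 / 5220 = 64.16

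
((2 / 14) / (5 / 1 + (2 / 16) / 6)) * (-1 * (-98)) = 672 / 241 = 2.79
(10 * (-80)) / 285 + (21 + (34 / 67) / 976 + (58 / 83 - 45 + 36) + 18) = 4314513803 / 154684776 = 27.89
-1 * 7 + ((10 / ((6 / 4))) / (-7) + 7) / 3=-314 / 63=-4.98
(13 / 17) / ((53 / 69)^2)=61893 / 47753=1.30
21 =21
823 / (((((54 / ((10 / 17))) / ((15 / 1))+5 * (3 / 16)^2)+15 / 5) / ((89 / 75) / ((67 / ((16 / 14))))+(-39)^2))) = 11272205568256 / 83706651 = 134663.20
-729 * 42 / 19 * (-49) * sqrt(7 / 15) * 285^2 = 4381394999.88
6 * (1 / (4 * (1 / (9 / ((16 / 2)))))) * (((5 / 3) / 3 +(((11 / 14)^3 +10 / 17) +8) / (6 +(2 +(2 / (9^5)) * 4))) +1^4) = 1600332442473 / 352584243200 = 4.54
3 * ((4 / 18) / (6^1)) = 0.11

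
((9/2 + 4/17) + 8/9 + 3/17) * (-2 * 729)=-143775/17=-8457.35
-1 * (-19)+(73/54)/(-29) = 29681/1566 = 18.95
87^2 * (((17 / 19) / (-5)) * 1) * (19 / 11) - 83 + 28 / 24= -799043 / 330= -2421.34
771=771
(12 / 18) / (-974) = -1 / 1461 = -0.00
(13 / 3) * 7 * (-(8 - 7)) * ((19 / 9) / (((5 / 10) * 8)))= -1729 / 108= -16.01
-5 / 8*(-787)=3935 / 8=491.88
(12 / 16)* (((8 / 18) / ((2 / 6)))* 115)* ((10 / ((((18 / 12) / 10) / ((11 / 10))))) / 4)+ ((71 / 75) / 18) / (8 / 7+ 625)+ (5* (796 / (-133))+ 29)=1658462397701 / 786967650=2107.41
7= 7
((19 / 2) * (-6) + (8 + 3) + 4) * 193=-8106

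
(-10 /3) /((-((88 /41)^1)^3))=344605 /1022208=0.34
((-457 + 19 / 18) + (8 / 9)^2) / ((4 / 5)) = -368675 / 648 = -568.94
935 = 935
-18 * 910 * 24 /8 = -49140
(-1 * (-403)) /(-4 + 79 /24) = -9672 /17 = -568.94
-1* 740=-740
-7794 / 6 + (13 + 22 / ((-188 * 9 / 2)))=-543989 / 423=-1286.03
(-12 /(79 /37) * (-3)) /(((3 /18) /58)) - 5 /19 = 8806789 /1501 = 5867.28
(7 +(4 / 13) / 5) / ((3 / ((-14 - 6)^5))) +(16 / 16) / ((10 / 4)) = -7532307.29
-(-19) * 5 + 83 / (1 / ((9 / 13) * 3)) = 267.38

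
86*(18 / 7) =1548 / 7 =221.14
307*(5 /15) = 102.33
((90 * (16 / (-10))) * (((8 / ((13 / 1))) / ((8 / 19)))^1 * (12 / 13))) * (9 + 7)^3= -134479872 / 169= -795738.89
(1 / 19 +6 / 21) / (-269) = -45 / 35777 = -0.00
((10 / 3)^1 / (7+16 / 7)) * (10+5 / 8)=595 / 156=3.81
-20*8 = -160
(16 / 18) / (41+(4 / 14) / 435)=8120 / 374541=0.02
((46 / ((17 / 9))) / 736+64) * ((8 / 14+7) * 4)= 1939.29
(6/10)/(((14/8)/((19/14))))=0.47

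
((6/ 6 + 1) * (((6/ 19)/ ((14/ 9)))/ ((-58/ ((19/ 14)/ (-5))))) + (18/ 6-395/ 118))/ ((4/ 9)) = -325926/ 419195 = -0.78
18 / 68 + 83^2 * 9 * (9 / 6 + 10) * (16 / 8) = 48484791 / 34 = 1426023.26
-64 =-64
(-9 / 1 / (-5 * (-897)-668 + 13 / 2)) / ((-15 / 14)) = 28 / 12745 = 0.00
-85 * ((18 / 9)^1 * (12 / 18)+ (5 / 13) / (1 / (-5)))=50.13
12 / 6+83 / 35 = 153 / 35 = 4.37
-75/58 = -1.29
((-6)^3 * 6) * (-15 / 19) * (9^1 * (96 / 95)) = 3359232 / 361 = 9305.35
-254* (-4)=1016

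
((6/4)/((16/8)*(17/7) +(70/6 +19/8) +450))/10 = 126/393875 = 0.00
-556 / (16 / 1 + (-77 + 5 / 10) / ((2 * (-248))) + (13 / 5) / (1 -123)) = -168223360 / 4881177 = -34.46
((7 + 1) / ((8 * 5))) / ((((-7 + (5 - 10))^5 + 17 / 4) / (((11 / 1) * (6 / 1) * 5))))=-264 / 995311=-0.00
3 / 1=3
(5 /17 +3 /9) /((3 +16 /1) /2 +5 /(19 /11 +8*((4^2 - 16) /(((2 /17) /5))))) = 1216 /24021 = 0.05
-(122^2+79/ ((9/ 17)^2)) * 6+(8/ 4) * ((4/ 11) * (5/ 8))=-27025435/ 297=-90994.73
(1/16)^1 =1/16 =0.06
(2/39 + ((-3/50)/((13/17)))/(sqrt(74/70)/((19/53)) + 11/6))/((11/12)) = 139545412/1582118395 -11093112 * sqrt(1295)/7910591975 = 0.04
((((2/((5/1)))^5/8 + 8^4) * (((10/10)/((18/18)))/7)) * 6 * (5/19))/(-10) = -5485716/59375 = -92.39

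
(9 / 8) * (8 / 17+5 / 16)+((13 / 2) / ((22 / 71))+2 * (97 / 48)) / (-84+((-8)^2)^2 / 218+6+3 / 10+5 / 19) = 39629863217 / 87217781376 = 0.45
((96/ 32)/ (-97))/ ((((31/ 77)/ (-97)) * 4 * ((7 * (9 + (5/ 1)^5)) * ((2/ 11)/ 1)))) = 363/ 777232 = 0.00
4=4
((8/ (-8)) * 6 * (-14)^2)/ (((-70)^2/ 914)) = -219.36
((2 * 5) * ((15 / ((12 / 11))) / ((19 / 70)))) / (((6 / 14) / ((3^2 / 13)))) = 818.32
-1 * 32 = -32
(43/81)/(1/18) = 86/9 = 9.56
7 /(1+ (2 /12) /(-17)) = 714 /101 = 7.07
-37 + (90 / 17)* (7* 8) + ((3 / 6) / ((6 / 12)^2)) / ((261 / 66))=384505 / 1479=259.98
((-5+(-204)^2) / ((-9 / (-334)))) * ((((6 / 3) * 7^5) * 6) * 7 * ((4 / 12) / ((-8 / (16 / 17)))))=-85495137674.56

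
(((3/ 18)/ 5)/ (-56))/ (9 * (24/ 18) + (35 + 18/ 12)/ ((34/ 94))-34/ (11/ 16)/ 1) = -187/ 19935720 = -0.00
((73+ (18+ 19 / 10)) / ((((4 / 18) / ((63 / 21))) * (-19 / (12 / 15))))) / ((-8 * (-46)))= -25083 / 174800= -0.14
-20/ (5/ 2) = -8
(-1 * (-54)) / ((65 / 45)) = 37.38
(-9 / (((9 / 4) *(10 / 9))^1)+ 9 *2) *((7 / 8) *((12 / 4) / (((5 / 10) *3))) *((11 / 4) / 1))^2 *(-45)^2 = 21611205 / 32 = 675350.16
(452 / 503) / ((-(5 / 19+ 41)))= -2147 / 98588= -0.02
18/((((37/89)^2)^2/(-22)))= -24845927436/1874161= -13257.09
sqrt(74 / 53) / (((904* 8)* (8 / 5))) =5* sqrt(3922) / 3066368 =0.00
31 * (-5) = -155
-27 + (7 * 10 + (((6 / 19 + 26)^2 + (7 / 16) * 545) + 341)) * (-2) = -7829127 / 2888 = -2710.92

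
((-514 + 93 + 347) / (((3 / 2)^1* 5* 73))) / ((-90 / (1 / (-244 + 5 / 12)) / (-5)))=8 / 259515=0.00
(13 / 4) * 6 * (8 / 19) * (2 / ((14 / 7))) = 156 / 19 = 8.21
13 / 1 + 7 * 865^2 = 5237588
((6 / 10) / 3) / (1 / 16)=16 / 5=3.20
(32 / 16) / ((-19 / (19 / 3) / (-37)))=74 / 3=24.67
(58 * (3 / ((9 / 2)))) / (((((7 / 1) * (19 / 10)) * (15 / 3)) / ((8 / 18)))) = 928 / 3591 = 0.26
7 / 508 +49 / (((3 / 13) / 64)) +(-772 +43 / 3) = 19555481 / 1524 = 12831.68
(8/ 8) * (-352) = -352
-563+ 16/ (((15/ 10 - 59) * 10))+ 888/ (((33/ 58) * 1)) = 6310449/ 6325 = 997.70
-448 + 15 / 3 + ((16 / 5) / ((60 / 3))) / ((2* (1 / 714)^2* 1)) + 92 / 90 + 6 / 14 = 63538856 / 1575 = 40342.13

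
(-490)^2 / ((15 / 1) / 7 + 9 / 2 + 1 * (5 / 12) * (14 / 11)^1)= 55463100 / 1657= 33472.00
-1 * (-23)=23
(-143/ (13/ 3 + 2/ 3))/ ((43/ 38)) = -5434/ 215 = -25.27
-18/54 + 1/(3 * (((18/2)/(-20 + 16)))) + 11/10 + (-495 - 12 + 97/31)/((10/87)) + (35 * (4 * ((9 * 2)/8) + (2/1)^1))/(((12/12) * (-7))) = -37146553/8370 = -4438.06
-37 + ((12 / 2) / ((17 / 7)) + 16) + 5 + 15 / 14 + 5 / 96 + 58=520867 / 11424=45.59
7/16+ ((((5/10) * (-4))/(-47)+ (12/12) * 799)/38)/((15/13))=799897/42864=18.66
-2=-2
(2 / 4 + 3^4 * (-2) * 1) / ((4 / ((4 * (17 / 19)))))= -144.50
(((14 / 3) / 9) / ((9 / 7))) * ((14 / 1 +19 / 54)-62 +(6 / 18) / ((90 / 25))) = -41944 / 2187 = -19.18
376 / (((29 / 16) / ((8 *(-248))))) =-11935744 / 29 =-411577.38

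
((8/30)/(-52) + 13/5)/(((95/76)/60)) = 8096/65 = 124.55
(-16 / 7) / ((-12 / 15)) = 20 / 7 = 2.86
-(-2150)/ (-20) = -215/ 2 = -107.50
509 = 509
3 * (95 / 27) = 95 / 9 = 10.56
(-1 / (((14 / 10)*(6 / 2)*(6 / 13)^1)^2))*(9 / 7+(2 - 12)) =257725 / 111132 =2.32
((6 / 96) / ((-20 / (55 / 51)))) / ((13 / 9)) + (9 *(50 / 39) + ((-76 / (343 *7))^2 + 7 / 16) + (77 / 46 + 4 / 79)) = 2029578948688307 / 148153356490048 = 13.70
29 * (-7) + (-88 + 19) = -272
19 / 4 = 4.75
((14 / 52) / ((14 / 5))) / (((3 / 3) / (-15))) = -75 / 52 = -1.44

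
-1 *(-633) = 633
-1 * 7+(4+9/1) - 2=4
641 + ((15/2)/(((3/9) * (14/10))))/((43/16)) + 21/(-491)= 95611510/147791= 646.94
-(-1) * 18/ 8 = 9/ 4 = 2.25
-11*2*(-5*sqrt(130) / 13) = 110*sqrt(130) / 13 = 96.48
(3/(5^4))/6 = 1/1250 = 0.00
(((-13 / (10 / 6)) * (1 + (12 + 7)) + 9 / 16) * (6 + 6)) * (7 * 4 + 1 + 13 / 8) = -1827945 / 32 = -57123.28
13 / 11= 1.18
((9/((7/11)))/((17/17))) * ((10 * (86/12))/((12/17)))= 40205/28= 1435.89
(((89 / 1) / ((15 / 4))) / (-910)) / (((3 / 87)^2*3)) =-149698 / 20475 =-7.31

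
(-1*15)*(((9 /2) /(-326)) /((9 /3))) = 45 /652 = 0.07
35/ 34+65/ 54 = 1025/ 459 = 2.23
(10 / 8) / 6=5 / 24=0.21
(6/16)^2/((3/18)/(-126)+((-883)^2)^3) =1701/5733317589718034965808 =0.00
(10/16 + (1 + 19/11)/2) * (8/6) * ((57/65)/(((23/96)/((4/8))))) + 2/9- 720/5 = -4112326/29601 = -138.93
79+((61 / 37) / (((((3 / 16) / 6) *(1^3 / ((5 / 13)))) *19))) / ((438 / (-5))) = 158089439 / 2001441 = 78.99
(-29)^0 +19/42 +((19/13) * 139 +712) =500467/546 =916.61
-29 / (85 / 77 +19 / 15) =-33495 / 2738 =-12.23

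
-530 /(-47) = 530 /47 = 11.28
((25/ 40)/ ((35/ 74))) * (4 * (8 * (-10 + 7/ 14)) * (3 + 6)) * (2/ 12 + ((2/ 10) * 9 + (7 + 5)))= -1767342/ 35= -50495.49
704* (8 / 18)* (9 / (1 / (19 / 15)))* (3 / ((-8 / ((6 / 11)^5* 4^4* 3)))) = -3630956544 / 73205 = -49599.84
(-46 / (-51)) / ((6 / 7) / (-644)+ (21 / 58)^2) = 174396488 / 25090011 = 6.95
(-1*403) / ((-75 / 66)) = 8866 / 25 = 354.64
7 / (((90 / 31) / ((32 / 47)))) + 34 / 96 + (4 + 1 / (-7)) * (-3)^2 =8695879 / 236880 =36.71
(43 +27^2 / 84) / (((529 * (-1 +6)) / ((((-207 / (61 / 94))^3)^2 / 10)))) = 18557183679696286653252024 / 9016065513175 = 2058235230498.16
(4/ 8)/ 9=0.06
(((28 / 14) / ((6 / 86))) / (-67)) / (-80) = 43 / 8040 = 0.01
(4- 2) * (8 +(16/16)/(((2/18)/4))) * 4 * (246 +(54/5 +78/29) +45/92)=305194296/3335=91512.53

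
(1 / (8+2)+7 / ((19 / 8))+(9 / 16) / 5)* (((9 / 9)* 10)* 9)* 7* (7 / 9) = 235347 / 152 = 1548.34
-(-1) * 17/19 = 17/19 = 0.89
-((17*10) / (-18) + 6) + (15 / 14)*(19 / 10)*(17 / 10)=17401 / 2520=6.91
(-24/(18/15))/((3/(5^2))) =-500/3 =-166.67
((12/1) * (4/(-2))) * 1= -24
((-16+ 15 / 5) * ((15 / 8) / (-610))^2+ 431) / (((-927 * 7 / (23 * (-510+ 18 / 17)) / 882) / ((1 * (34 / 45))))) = 518119.32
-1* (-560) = 560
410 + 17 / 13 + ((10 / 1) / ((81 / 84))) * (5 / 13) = 11213 / 27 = 415.30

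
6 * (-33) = -198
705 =705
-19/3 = -6.33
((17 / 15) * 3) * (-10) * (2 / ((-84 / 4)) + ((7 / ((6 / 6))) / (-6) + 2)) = -527 / 21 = -25.10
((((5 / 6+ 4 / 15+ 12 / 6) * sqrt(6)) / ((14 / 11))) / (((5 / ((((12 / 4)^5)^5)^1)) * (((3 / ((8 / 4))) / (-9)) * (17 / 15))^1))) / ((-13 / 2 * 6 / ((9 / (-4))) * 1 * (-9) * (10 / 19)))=65190741792.82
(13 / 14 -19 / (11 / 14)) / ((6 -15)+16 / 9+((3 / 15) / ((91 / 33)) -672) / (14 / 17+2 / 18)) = 27233505 / 850430608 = 0.03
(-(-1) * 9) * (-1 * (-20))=180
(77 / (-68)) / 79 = -77 / 5372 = -0.01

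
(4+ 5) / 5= 9 / 5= 1.80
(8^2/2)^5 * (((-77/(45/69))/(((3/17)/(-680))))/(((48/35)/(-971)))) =-291825725671997440/27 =-10808360210073979.26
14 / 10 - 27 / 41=152 / 205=0.74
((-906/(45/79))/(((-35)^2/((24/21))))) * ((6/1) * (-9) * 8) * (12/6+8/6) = 18322944/8575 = 2136.79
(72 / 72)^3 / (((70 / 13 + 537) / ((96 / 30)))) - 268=-9448132 / 35255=-267.99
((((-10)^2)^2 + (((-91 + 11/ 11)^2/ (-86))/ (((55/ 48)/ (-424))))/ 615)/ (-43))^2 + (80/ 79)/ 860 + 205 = 3016130668888819479/ 54935615833879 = 54903.01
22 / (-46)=-11 / 23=-0.48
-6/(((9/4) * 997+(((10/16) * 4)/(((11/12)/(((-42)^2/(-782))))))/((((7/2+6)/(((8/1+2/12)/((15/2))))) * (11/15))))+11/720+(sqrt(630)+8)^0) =-3883286880/1451898645539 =-0.00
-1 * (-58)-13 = 45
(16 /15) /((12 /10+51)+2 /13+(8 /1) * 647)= 208 /1019529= 0.00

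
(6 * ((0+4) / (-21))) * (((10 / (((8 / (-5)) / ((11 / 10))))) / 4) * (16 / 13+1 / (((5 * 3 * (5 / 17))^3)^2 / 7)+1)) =14199827047736 / 3239208984375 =4.38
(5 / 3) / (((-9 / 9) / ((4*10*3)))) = -200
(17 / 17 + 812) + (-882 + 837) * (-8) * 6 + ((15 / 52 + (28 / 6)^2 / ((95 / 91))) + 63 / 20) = 66629963 / 22230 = 2997.30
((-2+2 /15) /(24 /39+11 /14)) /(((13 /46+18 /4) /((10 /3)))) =-117208 /126225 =-0.93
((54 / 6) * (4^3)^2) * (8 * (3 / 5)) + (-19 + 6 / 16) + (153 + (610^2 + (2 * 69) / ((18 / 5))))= 65906389 / 120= 549219.91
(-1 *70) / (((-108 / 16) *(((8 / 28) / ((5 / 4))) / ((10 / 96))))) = 6125 / 1296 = 4.73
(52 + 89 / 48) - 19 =1673 / 48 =34.85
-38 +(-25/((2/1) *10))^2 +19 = -279/16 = -17.44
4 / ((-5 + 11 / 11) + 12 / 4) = -4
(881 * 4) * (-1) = -3524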